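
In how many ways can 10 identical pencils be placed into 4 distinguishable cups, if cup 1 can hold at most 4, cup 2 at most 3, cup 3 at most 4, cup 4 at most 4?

By stars and bars, unrestricted non-negative solutions to x_1+…+x_4 = 10 number C(10+3,3) = 286.
Subtract solutions that violate a single cap (substitute x_i' = x_i − (cap_i+1)): x_1 ≥ 5 gives C(8,3) = 56; x_2 ≥ 4 gives C(9,3) = 84; x_3 ≥ 5 gives C(8,3) = 56; x_4 ≥ 5 gives C(8,3) = 56. Together 252.
Add back pairs where two caps are both exceeded: 4 + 1 + 1 + 4 + 4 + 1 = 15.
By inclusion–exclusion the count is 286 − 252 + 15 = 49.

49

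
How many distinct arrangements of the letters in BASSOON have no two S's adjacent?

There are 7!/(2!·2!) = 1260 arrangements of BASSOON in total.
If the two S's are adjacent, glue them into one block, leaving 6 items to arrange: (6)!/(2!) = 360 ways.
Subtracting, 1260 − 360 = 900 arrangements keep the S's apart.

900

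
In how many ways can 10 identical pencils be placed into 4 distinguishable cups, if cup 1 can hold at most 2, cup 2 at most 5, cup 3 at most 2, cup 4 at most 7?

Without the upper bounds there are C(13,3) = 286 ways to split 10 among 4 cups.
Subtract solutions that violate a single cap (substitute x_i' = x_i − (cap_i+1)): x_1 ≥ 3 gives C(10,3) = 120; x_2 ≥ 6 gives C(7,3) = 35; x_3 ≥ 3 gives C(10,3) = 120; x_4 ≥ 8 gives C(5,3) = 10. Together 285.
Add back pairs where two caps are both exceeded: 4 + 35 + 0 + 4 + 0 + 0 = 43.
By inclusion–exclusion the count is 286 − 285 + 43 = 44.

44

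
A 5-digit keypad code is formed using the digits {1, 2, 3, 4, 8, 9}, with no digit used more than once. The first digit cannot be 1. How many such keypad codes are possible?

The first digit has 6−1 = 5 choices (anything except 1).
The remaining 4 digits are filled from the other 5 symbols without repetition: 5 × 4 × 3 × 2 = 120.
Total: 5 × 120 = 600.

600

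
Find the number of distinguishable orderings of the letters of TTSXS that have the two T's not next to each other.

18

There are 5!/(2!·2!) = 30 arrangements of TTSXS in total.
If the two T's are adjacent, glue them into one block, leaving 4 items to arrange: (4)!/(2!) = 12 ways.
Hence 30 − 12 = 18.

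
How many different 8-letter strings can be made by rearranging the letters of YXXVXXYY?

YXXVXXYY has 8 letters with X appearing 4 times and Y appearing 3 times.
Dividing 8! = 40320 by 4!·3! = 144 for the repeated letters gives 280.

280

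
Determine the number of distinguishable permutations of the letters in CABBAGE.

The 7 letters of CABBAGE have repeats: A appearing twice and B appearing twice.
The number of distinct arrangements is 7!/(2!·2!) = 5040/4 = 1260.

1260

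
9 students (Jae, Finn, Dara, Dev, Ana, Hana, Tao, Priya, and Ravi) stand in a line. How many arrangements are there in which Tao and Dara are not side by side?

282240

Of the 9! = 362880 arrangements, those with Tao and Dara adjacent number 2 × 8! = 80640 (treat the pair as a block with 2 internal orders).
So 362880 − 80640 = 282240 arrangements keep them apart.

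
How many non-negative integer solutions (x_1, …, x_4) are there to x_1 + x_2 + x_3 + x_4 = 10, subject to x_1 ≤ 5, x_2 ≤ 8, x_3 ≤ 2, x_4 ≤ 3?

68

Ignoring the caps, the number of non-negative solutions to x_1+…+x_4 = 10 is C(13,3) = 286.
Subtract solutions that violate a single cap (substitute x_i' = x_i − (cap_i+1)): x_1 ≥ 6 gives C(7,3) = 35; x_2 ≥ 9 gives C(4,3) = 4; x_3 ≥ 3 gives C(10,3) = 120; x_4 ≥ 4 gives C(9,3) = 84. Together 243.
Add back pairs where two caps are both exceeded: 0 + 4 + 1 + 0 + 0 + 20 = 25.
By inclusion–exclusion the count is 286 − 243 + 25 = 68.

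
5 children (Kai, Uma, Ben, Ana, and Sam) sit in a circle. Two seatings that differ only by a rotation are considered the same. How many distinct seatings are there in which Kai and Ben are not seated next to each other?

12

Without the restriction there are (4)! = 24 seatings.
Those with Kai next to Ben: fuse the pair into one unit and seat 4 units around a circle — 2·(3)! = 12.
Subtracting, 24 − 12 = 12.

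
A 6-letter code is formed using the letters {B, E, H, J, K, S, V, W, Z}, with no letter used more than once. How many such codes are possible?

Choose and order 6 of the 9 symbols: the first letter has 9 options, the next 8, and so on down to 4.
9 × 8 × 7 × 6 × 5 × 4 = 60480.

60480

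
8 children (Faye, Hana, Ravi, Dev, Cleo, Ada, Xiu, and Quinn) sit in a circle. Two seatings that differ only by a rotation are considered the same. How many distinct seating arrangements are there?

5040

Seat Faye anywhere (absorbing the rotational symmetry), then permute the other 7: (7)! = 5040.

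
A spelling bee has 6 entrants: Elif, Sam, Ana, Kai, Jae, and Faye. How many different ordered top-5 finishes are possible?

There are 6 choices for 1st place, 5 for 2nd, and so on down to 2 for position 5.
That gives 6 × 5 × 4 × 3 × 2 = 720.

720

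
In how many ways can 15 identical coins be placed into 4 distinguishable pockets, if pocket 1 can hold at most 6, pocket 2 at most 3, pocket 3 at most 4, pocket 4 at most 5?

Ignoring the caps, the number of non-negative solutions to x_1+…+x_4 = 15 is C(18,3) = 816.
Subtract solutions that violate a single cap (substitute x_i' = x_i − (cap_i+1)): x_1 ≥ 7 gives C(11,3) = 165; x_2 ≥ 4 gives C(14,3) = 364; x_3 ≥ 5 gives C(13,3) = 286; x_4 ≥ 6 gives C(12,3) = 220. Together 1035.
Add back pairs where two caps are both exceeded: 35 + 20 + 10 + 84 + 56 + 35 = 240.
Subtract triples: 0 + 0 + 0 + 1 = 1.
By inclusion–exclusion the count is 816 − 1035 + 240 − 1 = 20.

20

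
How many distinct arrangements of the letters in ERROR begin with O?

With the first slot taken by O, it remains to arrange the other 4 letters (ERRR).
Those 4 letters have R appearing 3 times, giving (4)!/(3!) = 4.

4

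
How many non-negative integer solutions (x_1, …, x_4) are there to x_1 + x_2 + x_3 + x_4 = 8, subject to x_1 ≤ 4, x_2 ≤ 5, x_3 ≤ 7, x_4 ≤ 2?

Without the upper bounds there are C(11,3) = 165 ways to split 8 among 4 variables.
Subtract solutions that violate a single cap (substitute x_i' = x_i − (cap_i+1)): x_1 ≥ 5 gives C(6,3) = 20; x_2 ≥ 6 gives C(5,3) = 10; x_3 ≥ 8 gives C(3,3) = 1; x_4 ≥ 3 gives C(8,3) = 56. Together 87.
Add back pairs where two caps are both exceeded: 0 + 0 + 1 + 0 + 0 + 0 = 1.
By inclusion–exclusion the count is 165 − 87 + 1 = 79.

79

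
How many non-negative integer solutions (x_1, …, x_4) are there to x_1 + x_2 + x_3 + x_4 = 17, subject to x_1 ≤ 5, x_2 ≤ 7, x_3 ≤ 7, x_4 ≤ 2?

31

Ignoring the caps, the number of non-negative solutions to x_1+…+x_4 = 17 is C(20,3) = 1140.
Subtract solutions that violate a single cap (substitute x_i' = x_i − (cap_i+1)): x_1 ≥ 6 gives C(14,3) = 364; x_2 ≥ 8 gives C(12,3) = 220; x_3 ≥ 8 gives C(12,3) = 220; x_4 ≥ 3 gives C(17,3) = 680. Together 1484.
Add back pairs where two caps are both exceeded: 20 + 20 + 165 + 4 + 84 + 84 = 377.
Subtract triples: 0 + 1 + 1 + 0 = 2.
By inclusion–exclusion the count is 1140 − 1484 + 377 − 2 = 31.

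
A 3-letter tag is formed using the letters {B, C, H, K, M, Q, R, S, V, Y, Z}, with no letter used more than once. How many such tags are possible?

990

Choose and order 3 of the 11 symbols: the first letter has 11 options, the next 10, then 9.
That product is 11 × 10 × 9 = 990.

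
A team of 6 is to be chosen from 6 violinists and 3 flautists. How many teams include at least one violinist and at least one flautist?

83

Unrestricted: C(9,6) = 84 ways to pick any 6 of the 9.
Subtract selections that omit an entire group: no violinists → C(3,6) = 0; no flautists → C(6,6) = 1.
Both groups omitted at once is impossible, so 84 − 1 = 83.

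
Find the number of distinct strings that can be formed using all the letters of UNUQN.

30

Letter multiplicities in UNUQN: N×2, Q×1, U×2.
Dividing 5! = 120 by 2!·2! = 4 for the repeated letters gives 30.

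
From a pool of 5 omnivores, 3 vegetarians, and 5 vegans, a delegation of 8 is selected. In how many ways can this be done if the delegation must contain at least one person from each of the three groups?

1240

Unrestricted: C(13,8) = 1287 ways to pick any 8 of the 13.
Selections missing a whole group: no omnivores → C(8,8) = 1; no vegetarians → C(10,8) = 45; no vegans → C(8,8) = 1.
Add back selections omitting two groups (i.e. drawn from a single group): C(5,8) + C(3,8) + C(5,8) = 0.
By inclusion–exclusion: 1287 − 47 + 0 = 1240.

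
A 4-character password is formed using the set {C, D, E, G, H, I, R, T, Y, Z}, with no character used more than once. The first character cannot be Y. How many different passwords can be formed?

The first character has 10−1 = 9 choices (anything except Y).
The remaining 3 characters are filled from the other 9 symbols without repetition: 9 × 8 × 7 = 504.
Total: 9 × 504 = 4536.

4536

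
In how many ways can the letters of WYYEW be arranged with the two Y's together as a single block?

12

Treat the 2 copies of Y as a single block. The multiset to arrange is then {YY, E, W, W}, 4 items in all.
That gives (4)!/(2!) = 12 arrangements.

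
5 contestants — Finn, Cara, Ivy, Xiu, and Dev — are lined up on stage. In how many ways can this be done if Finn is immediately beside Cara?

48

Glue Finn and Cara into one block (2 internal orders), leaving 4 units to arrange in a row.
That gives 2 × 4! = 2 × 24 = 48.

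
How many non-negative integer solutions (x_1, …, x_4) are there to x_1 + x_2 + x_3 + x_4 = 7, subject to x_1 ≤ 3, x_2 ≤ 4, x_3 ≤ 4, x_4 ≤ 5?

Without the upper bounds there are C(10,3) = 120 ways to split 7 among 4 variables.
Subtract solutions that violate a single cap (substitute x_i' = x_i − (cap_i+1)): x_1 ≥ 4 gives C(6,3) = 20; x_2 ≥ 5 gives C(5,3) = 10; x_3 ≥ 5 gives C(5,3) = 10; x_4 ≥ 6 gives C(4,3) = 4. Together 44.
No two caps can be exceeded simultaneously, so the pair terms are all 0.
By inclusion–exclusion the count is 120 − 44 + 0 = 76.

76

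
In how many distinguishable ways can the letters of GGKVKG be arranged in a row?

The 6 letters of GGKVKG have repeats: G appearing 3 times and K appearing twice.
So there are 6! / (3!·2!) = 60 distinguishable arrangements.

60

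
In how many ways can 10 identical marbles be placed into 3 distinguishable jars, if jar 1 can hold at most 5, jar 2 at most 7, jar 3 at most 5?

By stars and bars, unrestricted non-negative solutions to x_1+…+x_3 = 10 number C(10+2,2) = 66.
Subtract solutions that violate a single cap (substitute x_i' = x_i − (cap_i+1)): x_1 ≥ 6 gives C(6,2) = 15; x_2 ≥ 8 gives C(4,2) = 6; x_3 ≥ 6 gives C(6,2) = 15. Together 36.
No two caps can be exceeded simultaneously, so the pair terms are all 0.
By inclusion–exclusion the count is 66 − 36 + 0 = 30.

30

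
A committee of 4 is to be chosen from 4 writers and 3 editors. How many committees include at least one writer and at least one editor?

With no constraint there are C(7,4) = 35 possible selections.
Subtract selections that omit an entire group: no writers → C(3,4) = 0; no editors → C(4,4) = 1.
Both groups omitted at once is impossible, so 35 − 1 = 34.

34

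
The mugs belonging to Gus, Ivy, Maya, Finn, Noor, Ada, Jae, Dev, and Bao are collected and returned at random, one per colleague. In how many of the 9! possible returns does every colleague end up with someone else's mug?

133496

Count assignments avoiding every fixed point. For any j of the 9 colleagues fixed to their own mug, the other 9−j can be arranged in (9−j)! ways.
By inclusion–exclusion this is Σ_{j=0}^{9} (−1)^j C(9,j)·(9−j)!.
Computing: 362880 − 362880 + 181440 − 60480 + 15120 − 3024 + 504 − 72 + 9 − 1 = 133496.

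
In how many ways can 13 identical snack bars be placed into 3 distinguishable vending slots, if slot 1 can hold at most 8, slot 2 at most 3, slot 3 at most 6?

14

By stars and bars, unrestricted non-negative solutions to x_1+…+x_3 = 13 number C(13+2,2) = 105.
Subtract solutions that violate a single cap (substitute x_i' = x_i − (cap_i+1)): x_1 ≥ 9 gives C(6,2) = 15; x_2 ≥ 4 gives C(11,2) = 55; x_3 ≥ 7 gives C(8,2) = 28. Together 98.
Add back pairs where two caps are both exceeded: 1 + 0 + 6 = 7.
By inclusion–exclusion the count is 105 − 98 + 7 = 14.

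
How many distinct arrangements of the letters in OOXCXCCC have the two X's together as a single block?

Treat the 2 copies of X as a single block. The multiset to arrange is then {XX, C, C, C, C, O, O}, 7 items in all.
That gives (7)!/(4!·2!) = 105 arrangements.

105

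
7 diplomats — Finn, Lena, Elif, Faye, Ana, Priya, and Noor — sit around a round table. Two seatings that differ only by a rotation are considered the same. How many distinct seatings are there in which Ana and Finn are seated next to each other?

Glue Ana and Finn into a block (2 internal orders). Seating 6 units around a circle gives (5)! arrangements.
So 2 × (5)! = 2 × 120 = 240.

240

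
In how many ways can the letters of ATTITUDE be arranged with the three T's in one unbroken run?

Treat the 3 copies of T as a single block. The multiset to arrange is then {TTT, A, D, E, I, U}, 6 items in all.
All 6 items are distinct, so there are (6)! = 720 arrangements.

720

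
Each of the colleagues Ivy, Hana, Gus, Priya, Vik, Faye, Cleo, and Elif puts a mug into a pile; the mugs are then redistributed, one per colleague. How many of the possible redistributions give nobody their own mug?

This is the derangement count D_8: permutations of 8 items with no fixed point.
By inclusion–exclusion this is Σ_{j=0}^{8} (−1)^j C(8,j)·(8−j)!.
Computing: 40320 − 40320 + 20160 − 6720 + 1680 − 336 + 56 − 8 + 1 = 14833.

14833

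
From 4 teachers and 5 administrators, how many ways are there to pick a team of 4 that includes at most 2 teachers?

Split by how many teachers are chosen (0 through 2).
Sum: C(4,0)·C(5,4) + C(4,1)·C(5,3) + C(4,2)·C(5,2) = 5 + 40 + 60 = 105.

105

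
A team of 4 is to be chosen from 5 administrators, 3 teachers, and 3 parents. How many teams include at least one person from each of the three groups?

180

Total 4-person selections from all 11: C(11,4) = 330.
Selections missing a whole group: no administrators → C(6,4) = 15; no teachers → C(8,4) = 70; no parents → C(8,4) = 70.
Add back selections omitting two groups (i.e. drawn from a single group): C(5,4) + C(3,4) + C(3,4) = 5.
By inclusion–exclusion: 330 − 155 + 5 = 180.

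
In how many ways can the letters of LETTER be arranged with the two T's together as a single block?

60

Treat the 2 copies of T as a single block. The multiset to arrange is then {TT, E, E, L, R}, 5 items in all.
That gives (5)!/(2!) = 60 arrangements.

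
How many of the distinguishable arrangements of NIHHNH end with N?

With the last slot taken by N, it remains to arrange the other 5 letters (IHHNH).
Those 5 letters have H appearing 3 times, giving (5)!/(3!) = 20.

20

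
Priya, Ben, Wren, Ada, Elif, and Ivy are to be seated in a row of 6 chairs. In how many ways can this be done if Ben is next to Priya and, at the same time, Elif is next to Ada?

Treat {Ben,Priya} as one block (2 orders) and {Elif,Ada} as another (2 orders).
That leaves 4 units to arrange: 2 × 2 × 4! = 4 × 24 = 96.

96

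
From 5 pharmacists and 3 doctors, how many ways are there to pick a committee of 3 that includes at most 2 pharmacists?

Split by how many pharmacists are chosen (0 through 2).
Sum: C(5,0)·C(3,3) + C(5,1)·C(3,2) + C(5,2)·C(3,1) = 1 + 15 + 30 = 46.

46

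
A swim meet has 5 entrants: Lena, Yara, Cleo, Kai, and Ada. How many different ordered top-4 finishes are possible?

There are 5 choices for 1st place, 4 for 2nd, and so on down to 2 for position 4.
That gives 5 × 4 × 3 × 2 = 120.

120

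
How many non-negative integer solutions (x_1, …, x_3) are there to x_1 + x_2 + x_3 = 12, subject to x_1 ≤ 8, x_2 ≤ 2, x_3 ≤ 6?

12

Without the upper bounds there are C(14,2) = 91 ways to split 12 among 3 variables.
Subtract solutions that violate a single cap (substitute x_i' = x_i − (cap_i+1)): x_1 ≥ 9 gives C(5,2) = 10; x_2 ≥ 3 gives C(11,2) = 55; x_3 ≥ 7 gives C(7,2) = 21. Together 86.
Add back pairs where two caps are both exceeded: 1 + 0 + 6 = 7.
By inclusion–exclusion the count is 91 − 86 + 7 = 12.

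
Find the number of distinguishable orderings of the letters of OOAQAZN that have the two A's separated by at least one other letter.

900

Total arrangements of OOAQAZN: 7!/(2!·2!) = 1260.
If the two A's are adjacent, glue them into one block, leaving 6 items to arrange: (6)!/(2!) = 360 ways.
Subtracting, 1260 − 360 = 900 arrangements keep the A's apart.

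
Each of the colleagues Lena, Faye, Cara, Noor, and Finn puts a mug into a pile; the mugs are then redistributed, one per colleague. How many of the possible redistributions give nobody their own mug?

44

This is the derangement count D_5: permutations of 5 items with no fixed point.
By inclusion–exclusion this is Σ_{j=0}^{5} (−1)^j C(5,j)·(5−j)!.
Computing: 120 − 120 + 60 − 20 + 5 − 1 = 44.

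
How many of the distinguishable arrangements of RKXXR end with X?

With the last slot taken by X, it remains to arrange the other 4 letters (RKXR).
Those 4 letters have R appearing twice, giving (4)!/(2!) = 12.

12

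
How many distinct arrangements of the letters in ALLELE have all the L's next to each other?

12

Treat the 3 copies of L as a single block. The multiset to arrange is then {LLL, A, E, E}, 4 items in all.
That gives (4)!/(2!) = 12 arrangements.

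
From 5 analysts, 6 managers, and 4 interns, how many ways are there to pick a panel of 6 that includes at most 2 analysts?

Split by how many analysts are chosen (0 through 2).
Sum: C(5,0)·C(10,6) + C(5,1)·C(10,5) + C(5,2)·C(10,4) = 210 + 1260 + 2100 = 3570.

3570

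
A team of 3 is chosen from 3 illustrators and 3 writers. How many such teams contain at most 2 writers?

Split by how many writers are chosen (0 through 2).
Sum: C(3,0)·C(3,3) + C(3,1)·C(3,2) + C(3,2)·C(3,1) = 1 + 9 + 9 = 19.

19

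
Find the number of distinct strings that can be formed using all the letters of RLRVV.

RLRVV has 5 letters with R appearing twice and V appearing twice.
So there are 5! / (2!·2!) = 30 distinguishable arrangements.

30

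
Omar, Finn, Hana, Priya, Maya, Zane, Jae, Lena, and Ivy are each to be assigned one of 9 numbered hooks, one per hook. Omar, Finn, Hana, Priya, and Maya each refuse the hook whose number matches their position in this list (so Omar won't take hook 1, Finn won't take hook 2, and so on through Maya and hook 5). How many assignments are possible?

205056

Let Aᵢ (for 1 ≤ i ≤ 5) be the placements that put person i in their forbidden hook. Any j of these fix j positions, leaving (9−j)! ways to fill the rest, and there are C(5,j) ways to pick which j.
By inclusion–exclusion, the number of valid placements is Σ_{j=0}^{5} (−1)^j C(5,j)·(9−j)!.
Computing: 362880 − 201600 + 50400 − 7200 + 600 − 24 = 205056.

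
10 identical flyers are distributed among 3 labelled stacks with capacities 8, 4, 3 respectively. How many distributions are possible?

By stars and bars, unrestricted non-negative solutions to x_1+…+x_3 = 10 number C(10+2,2) = 66.
Subtract solutions that violate a single cap (substitute x_i' = x_i − (cap_i+1)): x_1 ≥ 9 gives C(3,2) = 3; x_2 ≥ 5 gives C(7,2) = 21; x_3 ≥ 4 gives C(8,2) = 28. Together 52.
Add back pairs where two caps are both exceeded: 0 + 0 + 3 = 3.
By inclusion–exclusion the count is 66 − 52 + 3 = 17.

17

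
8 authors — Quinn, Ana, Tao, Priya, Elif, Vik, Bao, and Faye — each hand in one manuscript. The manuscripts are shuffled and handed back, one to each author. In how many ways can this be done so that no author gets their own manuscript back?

14833

This is the derangement count D_8: permutations of 8 items with no fixed point.
By inclusion–exclusion this is Σ_{j=0}^{8} (−1)^j C(8,j)·(8−j)!.
Computing: 40320 − 40320 + 20160 − 6720 + 1680 − 336 + 56 − 8 + 1 = 14833.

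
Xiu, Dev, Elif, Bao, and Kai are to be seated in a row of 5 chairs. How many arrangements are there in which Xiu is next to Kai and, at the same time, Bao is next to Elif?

Treat {Xiu,Kai} as one block (2 orders) and {Bao,Elif} as another (2 orders).
That leaves 3 units to arrange: 2 × 2 × 3! = 4 × 6 = 24.

24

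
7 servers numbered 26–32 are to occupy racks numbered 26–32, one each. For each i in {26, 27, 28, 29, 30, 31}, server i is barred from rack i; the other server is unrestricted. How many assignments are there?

2119

Let Aᵢ (for 26 ≤ i ≤ 31) be the placements that put server i in its forbidden rack. Any j of these fix j positions, leaving (7−j)! ways to fill the rest, and there are C(6,j) ways to pick which j.
By inclusion–exclusion, the number of valid placements is Σ_{j=0}^{6} (−1)^j C(6,j)·(7−j)!.
Computing: 5040 − 4320 + 1800 − 480 + 90 − 12 + 1 = 2119.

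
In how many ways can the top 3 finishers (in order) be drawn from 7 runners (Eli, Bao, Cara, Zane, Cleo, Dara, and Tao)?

210

This is an ordered selection of 3 from 7: P(7,3).
That gives 7 × 6 × 5 = 210.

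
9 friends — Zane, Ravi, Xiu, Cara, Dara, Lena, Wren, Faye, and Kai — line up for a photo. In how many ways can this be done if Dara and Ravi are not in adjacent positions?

282240

There are 9! = 362880 arrangements in all. If Dara and Ravi are adjacent, merging them into one block gives 2·(8)! = 80640 arrangements.
Complementary counting: 362880 − 80640 = 282240.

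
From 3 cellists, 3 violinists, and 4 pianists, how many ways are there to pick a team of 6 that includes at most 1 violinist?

Split by how many violinists are chosen (0 through 1).
Sum: C(3,0)·C(7,6) + C(3,1)·C(7,5) = 7 + 63 = 70.

70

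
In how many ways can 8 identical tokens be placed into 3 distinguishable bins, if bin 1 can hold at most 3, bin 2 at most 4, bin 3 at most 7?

Without the upper bounds there are C(10,2) = 45 ways to split 8 among 3 bins.
Subtract solutions that violate a single cap (substitute x_i' = x_i − (cap_i+1)): x_1 ≥ 4 gives C(6,2) = 15; x_2 ≥ 5 gives C(5,2) = 10; x_3 ≥ 8 gives C(2,2) = 1. Together 26.
No two caps can be exceeded simultaneously, so the pair terms are all 0.
By inclusion–exclusion the count is 45 − 26 + 0 = 19.

19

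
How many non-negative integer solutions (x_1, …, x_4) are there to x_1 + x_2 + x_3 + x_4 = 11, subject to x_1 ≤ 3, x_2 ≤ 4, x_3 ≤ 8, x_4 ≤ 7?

140

Without the upper bounds there are C(14,3) = 364 ways to split 11 among 4 variables.
Subtract solutions that violate a single cap (substitute x_i' = x_i − (cap_i+1)): x_1 ≥ 4 gives C(10,3) = 120; x_2 ≥ 5 gives C(9,3) = 84; x_3 ≥ 9 gives C(5,3) = 10; x_4 ≥ 8 gives C(6,3) = 20. Together 234.
Add back pairs where two caps are both exceeded: 10 + 0 + 0 + 0 + 0 + 0 = 10.
By inclusion–exclusion the count is 364 − 234 + 10 = 140.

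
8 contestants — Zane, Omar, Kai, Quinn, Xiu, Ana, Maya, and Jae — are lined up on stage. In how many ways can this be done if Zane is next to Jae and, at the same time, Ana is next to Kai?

2880

Treat {Zane,Jae} as one block (2 orders) and {Ana,Kai} as another (2 orders).
That leaves 6 units to arrange: 2 × 2 × 6! = 4 × 720 = 2880.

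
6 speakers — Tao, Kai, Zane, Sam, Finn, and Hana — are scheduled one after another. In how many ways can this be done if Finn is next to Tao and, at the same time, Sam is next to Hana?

96

Treat {Finn,Tao} as one block (2 orders) and {Sam,Hana} as another (2 orders).
That leaves 4 units to arrange: 2 × 2 × 4! = 4 × 24 = 96.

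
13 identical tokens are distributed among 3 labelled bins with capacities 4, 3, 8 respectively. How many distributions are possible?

6

By stars and bars, unrestricted non-negative solutions to x_1+…+x_3 = 13 number C(13+2,2) = 105.
Subtract solutions that violate a single cap (substitute x_i' = x_i − (cap_i+1)): x_1 ≥ 5 gives C(10,2) = 45; x_2 ≥ 4 gives C(11,2) = 55; x_3 ≥ 9 gives C(6,2) = 15. Together 115.
Add back pairs where two caps are both exceeded: 15 + 0 + 1 = 16.
By inclusion–exclusion the count is 105 − 115 + 16 = 6.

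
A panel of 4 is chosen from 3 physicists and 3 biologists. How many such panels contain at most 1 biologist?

Split by how many biologists are chosen (0 through 1).
Sum: C(3,0)·C(3,4) + C(3,1)·C(3,3) = 0 + 3 = 3.

3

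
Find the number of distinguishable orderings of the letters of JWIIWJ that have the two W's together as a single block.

30

Treat the 2 copies of W as a single block. The multiset to arrange is then {WW, I, I, J, J}, 5 items in all.
That gives (5)!/(2!·2!) = 30 arrangements.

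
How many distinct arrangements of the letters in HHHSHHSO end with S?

42

With the last slot taken by S, it remains to arrange the other 7 letters (HHHHHSO).
Those 7 letters have H appearing 5 times, giving (7)!/(5!) = 42.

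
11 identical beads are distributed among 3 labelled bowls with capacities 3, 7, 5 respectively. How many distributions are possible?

14

Ignoring the caps, the number of non-negative solutions to x_1+…+x_3 = 11 is C(13,2) = 78.
Subtract solutions that violate a single cap (substitute x_i' = x_i − (cap_i+1)): x_1 ≥ 4 gives C(9,2) = 36; x_2 ≥ 8 gives C(5,2) = 10; x_3 ≥ 6 gives C(7,2) = 21. Together 67.
Add back pairs where two caps are both exceeded: 0 + 3 + 0 = 3.
By inclusion–exclusion the count is 78 − 67 + 3 = 14.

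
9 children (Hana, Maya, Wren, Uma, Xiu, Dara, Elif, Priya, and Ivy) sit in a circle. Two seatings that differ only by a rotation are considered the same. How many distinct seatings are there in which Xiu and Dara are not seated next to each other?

All circular seatings of 9 people number (8)! = 40320.
Those with Xiu next to Dara: fuse the pair into one unit and seat 8 units around a circle — 2·(7)! = 10080.
Subtracting, 40320 − 10080 = 30240.

30240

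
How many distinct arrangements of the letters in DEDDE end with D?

6

With the last slot taken by D, it remains to arrange the other 4 letters (EDDE).
Those 4 letters have D appearing twice and E appearing twice, giving (4)!/(2!·2!) = 6.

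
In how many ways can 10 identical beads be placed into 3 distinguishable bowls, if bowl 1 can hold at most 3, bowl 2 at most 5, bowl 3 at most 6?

By stars and bars, unrestricted non-negative solutions to x_1+…+x_3 = 10 number C(10+2,2) = 66.
Subtract solutions that violate a single cap (substitute x_i' = x_i − (cap_i+1)): x_1 ≥ 4 gives C(8,2) = 28; x_2 ≥ 6 gives C(6,2) = 15; x_3 ≥ 7 gives C(5,2) = 10. Together 53.
Add back pairs where two caps are both exceeded: 1 + 0 + 0 = 1.
By inclusion–exclusion the count is 66 − 53 + 1 = 14.

14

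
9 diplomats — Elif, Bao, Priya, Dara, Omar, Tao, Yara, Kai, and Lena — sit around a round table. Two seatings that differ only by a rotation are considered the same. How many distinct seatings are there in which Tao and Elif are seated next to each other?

10080

Treat {Tao, Elif} as one unit (2 internal orders) and seat the resulting 8 units around the table: (7)! circular arrangements.
So 2 × (7)! = 2 × 5040 = 10080.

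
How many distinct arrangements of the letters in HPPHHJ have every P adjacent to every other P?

Treat the 2 copies of P as a single block. The multiset to arrange is then {PP, H, H, H, J}, 5 items in all.
That gives (5)!/(3!) = 20 arrangements.

20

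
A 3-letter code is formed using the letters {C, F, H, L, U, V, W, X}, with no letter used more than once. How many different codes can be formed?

336

Choose and order 3 of the 8 symbols: the first letter has 8 options, the next 7, then 6.
8 × 7 × 6 = 336.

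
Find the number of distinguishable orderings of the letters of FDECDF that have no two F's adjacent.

120

Total arrangements of FDECDF: 6!/(2!·2!) = 180.
If the two F's are adjacent, glue them into one block, leaving 5 items to arrange: (5)!/(2!) = 60 ways.
Subtracting, 180 − 60 = 120 arrangements keep the F's apart.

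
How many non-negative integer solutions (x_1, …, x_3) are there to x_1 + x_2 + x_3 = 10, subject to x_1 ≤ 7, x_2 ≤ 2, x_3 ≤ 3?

Without the upper bounds there are C(12,2) = 66 ways to split 10 among 3 variables.
Subtract solutions that violate a single cap (substitute x_i' = x_i − (cap_i+1)): x_1 ≥ 8 gives C(4,2) = 6; x_2 ≥ 3 gives C(9,2) = 36; x_3 ≥ 4 gives C(8,2) = 28. Together 70.
Add back pairs where two caps are both exceeded: 0 + 0 + 10 = 10.
By inclusion–exclusion the count is 66 − 70 + 10 = 6.

6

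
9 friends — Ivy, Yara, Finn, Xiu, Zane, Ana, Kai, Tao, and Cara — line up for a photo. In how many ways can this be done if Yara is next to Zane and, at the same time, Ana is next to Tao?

20160

Treat {Yara,Zane} as one block (2 orders) and {Ana,Tao} as another (2 orders).
That leaves 7 units to arrange: 2 × 2 × 7! = 4 × 5040 = 20160.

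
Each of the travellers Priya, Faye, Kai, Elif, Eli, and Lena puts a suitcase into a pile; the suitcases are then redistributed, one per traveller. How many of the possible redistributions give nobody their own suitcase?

265

Count assignments avoiding every fixed point. For any j of the 6 travellers fixed to their own suitcase, the other 6−j can be arranged in (6−j)! ways.
By inclusion–exclusion this is Σ_{j=0}^{6} (−1)^j C(6,j)·(6−j)!.
Computing: 720 − 720 + 360 − 120 + 30 − 6 + 1 = 265.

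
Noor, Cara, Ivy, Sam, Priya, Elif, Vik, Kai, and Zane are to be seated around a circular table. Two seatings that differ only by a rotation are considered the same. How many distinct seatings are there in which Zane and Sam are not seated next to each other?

30240

All circular seatings of 9 people number (8)! = 40320.
Seatings with Zane beside Sam: treat them as a block with 2 internal orders, giving 2 × (7)! = 10080.
Subtracting, 40320 − 10080 = 30240.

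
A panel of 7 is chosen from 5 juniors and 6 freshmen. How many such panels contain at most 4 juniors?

Split by how many juniors are chosen (0 through 4).
Sum: C(5,0)·C(6,7) + C(5,1)·C(6,6) + C(5,2)·C(6,5) + C(5,3)·C(6,4) + C(5,4)·C(6,3) = 0 + 5 + 60 + 150 + 100 = 315.

315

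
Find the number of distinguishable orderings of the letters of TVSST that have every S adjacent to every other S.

Treat the 2 copies of S as a single block. The multiset to arrange is then {SS, T, T, V}, 4 items in all.
That gives (4)!/(2!) = 12 arrangements.

12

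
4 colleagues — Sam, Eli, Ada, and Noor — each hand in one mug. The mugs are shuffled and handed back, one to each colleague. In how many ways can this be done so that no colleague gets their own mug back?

Let Aᵢ be the assignments in which colleague i gets their own mug. We want the size of the complement of A₁∪…∪A_4.
By inclusion–exclusion this is Σ_{j=0}^{4} (−1)^j C(4,j)·(4−j)!.
Computing: 24 − 24 + 12 − 4 + 1 = 9.

9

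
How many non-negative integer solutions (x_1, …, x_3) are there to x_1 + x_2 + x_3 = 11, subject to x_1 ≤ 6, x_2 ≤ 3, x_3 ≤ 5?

By stars and bars, unrestricted non-negative solutions to x_1+…+x_3 = 11 number C(11+2,2) = 78.
Subtract solutions that violate a single cap (substitute x_i' = x_i − (cap_i+1)): x_1 ≥ 7 gives C(6,2) = 15; x_2 ≥ 4 gives C(9,2) = 36; x_3 ≥ 6 gives C(7,2) = 21. Together 72.
Add back pairs where two caps are both exceeded: 1 + 0 + 3 = 4.
By inclusion–exclusion the count is 78 − 72 + 4 = 10.

10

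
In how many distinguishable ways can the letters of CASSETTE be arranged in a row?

5040

Letter multiplicities in CASSETTE: A×1, C×1, E×2, S×2, T×2.
So there are 8! / (2!·2!·2!) = 5040 distinguishable arrangements.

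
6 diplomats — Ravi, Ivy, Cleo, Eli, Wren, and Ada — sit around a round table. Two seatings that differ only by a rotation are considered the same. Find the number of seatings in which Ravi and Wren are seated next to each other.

Treat {Ravi, Wren} as one unit (2 internal orders) and seat the resulting 5 units around the table: (4)! circular arrangements.
So 2 × (4)! = 2 × 24 = 48.

48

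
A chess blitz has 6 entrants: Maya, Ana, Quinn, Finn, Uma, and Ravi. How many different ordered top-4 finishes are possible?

360

This is an ordered selection of 4 from 6: P(6,4).
That gives 6 × 5 × 4 × 3 = 360.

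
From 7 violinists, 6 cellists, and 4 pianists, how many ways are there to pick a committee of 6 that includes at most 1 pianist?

Split by how many pianists are chosen (0 through 1).
Sum: C(4,0)·C(13,6) + C(4,1)·C(13,5) = 1716 + 5148 = 6864.

6864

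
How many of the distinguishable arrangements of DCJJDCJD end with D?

Fix D in the last position and arrange the remaining 7 letters.
Those 7 letters have C appearing twice, D appearing twice, and J appearing 3 times, giving (7)!/(3!·2!·2!) = 210.

210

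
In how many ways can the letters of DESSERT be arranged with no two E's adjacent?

900

There are 7!/(2!·2!) = 1260 arrangements of DESSERT in total.
Arrangements with the E's together: treat EE as one letter, giving (6)!/(2!) = 360.
Hence 1260 − 360 = 900.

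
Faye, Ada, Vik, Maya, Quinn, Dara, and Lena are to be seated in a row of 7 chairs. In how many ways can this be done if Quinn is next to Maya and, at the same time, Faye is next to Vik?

480

Treat {Quinn,Maya} as one block (2 orders) and {Faye,Vik} as another (2 orders).
That leaves 5 units to arrange: 2 × 2 × 5! = 4 × 120 = 480.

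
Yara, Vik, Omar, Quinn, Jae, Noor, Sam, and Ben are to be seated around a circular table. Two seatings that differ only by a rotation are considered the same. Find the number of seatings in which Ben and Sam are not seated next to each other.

All circular seatings of 8 people number (7)! = 5040.
Those with Ben next to Sam: fuse the pair into one unit and seat 7 units around a circle — 2·(6)! = 1440.
Subtracting, 5040 − 1440 = 3600.

3600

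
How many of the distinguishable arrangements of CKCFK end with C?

With the last slot taken by C, it remains to arrange the other 4 letters (KCFK).
Those 4 letters have K appearing twice, giving (4)!/(2!) = 12.

12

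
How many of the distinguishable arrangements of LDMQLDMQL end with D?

1680

With the last slot taken by D, it remains to arrange the other 8 letters (LMQLDMQL).
Those 8 letters have L appearing 3 times, M appearing twice, and Q appearing twice, giving (8)!/(3!·2!·2!) = 1680.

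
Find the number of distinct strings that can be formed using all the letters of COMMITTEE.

Letter multiplicities in COMMITTEE: C×1, E×2, I×1, M×2, O×1, T×2.
So there are 9! / (2!·2!·2!) = 45360 distinguishable arrangements.

45360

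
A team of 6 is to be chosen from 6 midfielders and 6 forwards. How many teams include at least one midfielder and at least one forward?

With no constraint there are C(12,6) = 924 possible selections.
Subtract selections that omit an entire group: no midfielders → C(6,6) = 1; no forwards → C(6,6) = 1.
Both groups omitted at once is impossible, so 924 − 2 = 922.

922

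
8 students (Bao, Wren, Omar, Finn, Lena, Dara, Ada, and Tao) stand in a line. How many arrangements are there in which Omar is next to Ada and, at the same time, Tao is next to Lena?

2880

Treat {Omar,Ada} as one block (2 orders) and {Tao,Lena} as another (2 orders).
That leaves 6 units to arrange: 2 × 2 × 6! = 4 × 720 = 2880.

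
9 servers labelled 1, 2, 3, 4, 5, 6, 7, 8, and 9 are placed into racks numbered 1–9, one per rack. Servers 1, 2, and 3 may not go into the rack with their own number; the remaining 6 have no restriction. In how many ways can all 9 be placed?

Let Aᵢ (for i ∈ {1, 2, 3}) be the placements that put server i in its forbidden rack. Any j of these fix j positions, leaving (9−j)! ways to fill the rest, and there are C(3,j) ways to pick which j.
By inclusion–exclusion, the number of valid placements is Σ_{j=0}^{3} (−1)^j C(3,j)·(9−j)!.
Computing: 362880 − 120960 + 15120 − 720 = 256320.

256320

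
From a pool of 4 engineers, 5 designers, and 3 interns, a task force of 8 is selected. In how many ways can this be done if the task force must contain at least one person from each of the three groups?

485

With no constraint there are C(12,8) = 495 possible selections.
Selections missing a whole group: no engineers → C(8,8) = 1; no designers → C(7,8) = 0; no interns → C(9,8) = 9.
Add back selections omitting two groups (i.e. drawn from a single group): C(4,8) + C(5,8) + C(3,8) = 0.
By inclusion–exclusion: 495 − 10 + 0 = 485.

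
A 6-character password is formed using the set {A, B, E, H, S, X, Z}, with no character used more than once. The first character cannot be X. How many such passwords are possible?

4320

The first character has 7−1 = 6 choices (anything except X).
The remaining 5 characters are filled from the other 6 symbols without repetition: 6 × 5 × 4 × 3 × 2 = 720.
Total: 6 × 720 = 4320.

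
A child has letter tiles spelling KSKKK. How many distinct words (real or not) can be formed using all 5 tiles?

KSKKK has 5 letters with K appearing 4 times.
Dividing 5! = 120 by 4! = 24 for the repeated letters gives 5.

5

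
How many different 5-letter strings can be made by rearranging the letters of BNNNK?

The 5 letters of BNNNK have repeats: N appearing 3 times.
The number of distinct arrangements is 5!/(3!) = 120/6 = 20.

20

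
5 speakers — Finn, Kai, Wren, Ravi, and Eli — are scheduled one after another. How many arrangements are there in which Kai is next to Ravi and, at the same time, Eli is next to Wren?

Treat {Kai,Ravi} as one block (2 orders) and {Eli,Wren} as another (2 orders).
That leaves 3 units to arrange: 2 × 2 × 3! = 4 × 6 = 24.

24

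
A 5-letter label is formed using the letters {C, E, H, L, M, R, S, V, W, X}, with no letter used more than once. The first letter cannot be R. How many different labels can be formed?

The first letter has 10−1 = 9 choices (anything except R).
The remaining 4 letters are filled from the other 9 symbols without repetition: 9 × 8 × 7 × 6 = 3024.
Total: 9 × 3024 = 27216.

27216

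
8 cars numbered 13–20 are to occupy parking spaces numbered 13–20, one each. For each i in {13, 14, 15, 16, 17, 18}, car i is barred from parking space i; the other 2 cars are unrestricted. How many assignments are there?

18806

Let Aᵢ (for 13 ≤ i ≤ 18) be the placements that put car i in its forbidden parking space. Any j of these fix j positions, leaving (8−j)! ways to fill the rest, and there are C(6,j) ways to pick which j.
By inclusion–exclusion, the number of valid placements is Σ_{j=0}^{6} (−1)^j C(6,j)·(8−j)!.
Computing: 40320 − 30240 + 10800 − 2400 + 360 − 36 + 2 = 18806.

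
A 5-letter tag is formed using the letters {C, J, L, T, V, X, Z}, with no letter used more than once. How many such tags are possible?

2520

With no repetition, fill the 5 letters in order: 7 choices, then 6, down to 3.
That product is 7 × 6 × 5 × 4 × 3 = 2520.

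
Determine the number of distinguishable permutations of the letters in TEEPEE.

30

TEEPEE has 6 letters with E appearing 4 times.
Dividing 6! = 720 by 4! = 24 for the repeated letters gives 30.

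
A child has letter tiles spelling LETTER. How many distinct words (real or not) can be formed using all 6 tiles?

180

The 6 letters of LETTER have repeats: E appearing twice and T appearing twice.
Dividing 6! = 720 by 2!·2! = 4 for the repeated letters gives 180.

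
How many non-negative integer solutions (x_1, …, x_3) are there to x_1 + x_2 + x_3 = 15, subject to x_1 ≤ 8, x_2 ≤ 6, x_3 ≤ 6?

21

By stars and bars, unrestricted non-negative solutions to x_1+…+x_3 = 15 number C(15+2,2) = 136.
Subtract solutions that violate a single cap (substitute x_i' = x_i − (cap_i+1)): x_1 ≥ 9 gives C(8,2) = 28; x_2 ≥ 7 gives C(10,2) = 45; x_3 ≥ 7 gives C(10,2) = 45. Together 118.
Add back pairs where two caps are both exceeded: 0 + 0 + 3 = 3.
By inclusion–exclusion the count is 136 − 118 + 3 = 21.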